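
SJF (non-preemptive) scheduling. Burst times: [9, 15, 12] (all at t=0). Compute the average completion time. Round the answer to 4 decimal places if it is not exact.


SJF order (ascending): [9, 12, 15]
Completion times:
  Job 1: burst=9, C=9
  Job 2: burst=12, C=21
  Job 3: burst=15, C=36
Average completion = 66/3 = 22.0

22.0


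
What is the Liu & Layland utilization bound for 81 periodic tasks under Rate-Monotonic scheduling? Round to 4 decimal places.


Compute 2^(1/81) = 1.0085940916
Subtract 1: 1.0085940916 - 1 = 0.0085940916
Multiply by n: 81 * 0.0085940916 = 0.6961214196
Round to 4 dp: 0.6961

0.6961


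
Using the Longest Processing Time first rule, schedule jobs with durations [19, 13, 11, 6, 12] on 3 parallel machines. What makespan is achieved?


Sort jobs in decreasing order (LPT): [19, 13, 12, 11, 6]
Assign each job to the least loaded machine:
  Machine 1: jobs [19], load = 19
  Machine 2: jobs [13, 6], load = 19
  Machine 3: jobs [12, 11], load = 23
Makespan = max load = 23

23


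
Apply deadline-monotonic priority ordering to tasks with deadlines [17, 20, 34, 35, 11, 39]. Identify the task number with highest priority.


Sort tasks by relative deadline (ascending):
  Task 5: deadline = 11
  Task 1: deadline = 17
  Task 2: deadline = 20
  Task 3: deadline = 34
  Task 4: deadline = 35
  Task 6: deadline = 39
Priority order (highest first): [5, 1, 2, 3, 4, 6]
Highest priority task = 5

5


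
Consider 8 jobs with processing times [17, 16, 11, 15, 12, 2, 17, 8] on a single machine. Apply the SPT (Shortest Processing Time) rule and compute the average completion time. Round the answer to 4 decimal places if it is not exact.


Sort jobs by processing time (SPT order): [2, 8, 11, 12, 15, 16, 17, 17]
Compute completion times sequentially:
  Job 1: processing = 2, completes at 2
  Job 2: processing = 8, completes at 10
  Job 3: processing = 11, completes at 21
  Job 4: processing = 12, completes at 33
  Job 5: processing = 15, completes at 48
  Job 6: processing = 16, completes at 64
  Job 7: processing = 17, completes at 81
  Job 8: processing = 17, completes at 98
Sum of completion times = 357
Average completion time = 357/8 = 44.625

44.625


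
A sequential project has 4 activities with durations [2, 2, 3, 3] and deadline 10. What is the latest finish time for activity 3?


LF(activity 3) = deadline - sum of successor durations
Successors: activities 4 through 4 with durations [3]
Sum of successor durations = 3
LF = 10 - 3 = 7

7


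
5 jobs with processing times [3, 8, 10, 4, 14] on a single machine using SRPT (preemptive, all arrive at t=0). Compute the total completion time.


Since all jobs arrive at t=0, SRPT equals SPT ordering.
SPT order: [3, 4, 8, 10, 14]
Completion times:
  Job 1: p=3, C=3
  Job 2: p=4, C=7
  Job 3: p=8, C=15
  Job 4: p=10, C=25
  Job 5: p=14, C=39
Total completion time = 3 + 7 + 15 + 25 + 39 = 89

89


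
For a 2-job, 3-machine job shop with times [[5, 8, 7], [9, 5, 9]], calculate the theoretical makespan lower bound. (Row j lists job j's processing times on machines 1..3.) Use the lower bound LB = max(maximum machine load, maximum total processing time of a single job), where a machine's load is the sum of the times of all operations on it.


Machine loads:
  Machine 1: 5 + 9 = 14
  Machine 2: 8 + 5 = 13
  Machine 3: 7 + 9 = 16
Max machine load = 16
Job totals:
  Job 1: 20
  Job 2: 23
Max job total = 23
Lower bound = max(16, 23) = 23

23


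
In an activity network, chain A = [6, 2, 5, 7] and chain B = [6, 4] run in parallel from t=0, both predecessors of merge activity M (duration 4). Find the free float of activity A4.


ES(A4) = sum of predecessors on chain A = 13
EF(A4) = ES + duration = 13 + 7 = 20
Successor of A4 is M. ES(M) = max(sum(A), sum(B)) = max(20, 10) = 20
Free float = ES(successor) - EF(current) = 20 - 20 = 0

0


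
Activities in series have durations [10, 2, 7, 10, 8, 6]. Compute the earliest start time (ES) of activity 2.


Activity 2 starts after activities 1 through 1 complete.
Predecessor durations: [10]
ES = 10 = 10

10


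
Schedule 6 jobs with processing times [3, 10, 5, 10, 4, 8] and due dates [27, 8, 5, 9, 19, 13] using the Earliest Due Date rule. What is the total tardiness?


Sort by due date (EDD order): [(5, 5), (10, 8), (10, 9), (8, 13), (4, 19), (3, 27)]
Compute completion times and tardiness:
  Job 1: p=5, d=5, C=5, tardiness=max(0,5-5)=0
  Job 2: p=10, d=8, C=15, tardiness=max(0,15-8)=7
  Job 3: p=10, d=9, C=25, tardiness=max(0,25-9)=16
  Job 4: p=8, d=13, C=33, tardiness=max(0,33-13)=20
  Job 5: p=4, d=19, C=37, tardiness=max(0,37-19)=18
  Job 6: p=3, d=27, C=40, tardiness=max(0,40-27)=13
Total tardiness = 74

74


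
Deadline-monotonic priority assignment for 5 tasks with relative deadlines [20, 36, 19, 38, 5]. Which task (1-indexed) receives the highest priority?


Sort tasks by relative deadline (ascending):
  Task 5: deadline = 5
  Task 3: deadline = 19
  Task 1: deadline = 20
  Task 2: deadline = 36
  Task 4: deadline = 38
Priority order (highest first): [5, 3, 1, 2, 4]
Highest priority task = 5

5


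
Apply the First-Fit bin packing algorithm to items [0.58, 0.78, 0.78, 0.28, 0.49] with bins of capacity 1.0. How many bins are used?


Place items sequentially using First-Fit:
  Item 0.58 -> new Bin 1
  Item 0.78 -> new Bin 2
  Item 0.78 -> new Bin 3
  Item 0.28 -> Bin 1 (now 0.86)
  Item 0.49 -> new Bin 4
Total bins used = 4

4


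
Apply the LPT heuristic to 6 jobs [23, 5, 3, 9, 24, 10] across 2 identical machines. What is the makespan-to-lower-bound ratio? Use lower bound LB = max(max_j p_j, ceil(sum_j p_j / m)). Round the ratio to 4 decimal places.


LPT order: [24, 23, 10, 9, 5, 3]
Machine loads after assignment: [38, 36]
LPT makespan = 38
Lower bound = max(max_job, ceil(total/2)) = max(24, 37) = 37
Ratio = 38 / 37 = 1.027

1.027


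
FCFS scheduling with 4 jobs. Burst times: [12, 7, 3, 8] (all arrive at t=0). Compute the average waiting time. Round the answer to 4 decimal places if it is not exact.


FCFS order (as given): [12, 7, 3, 8]
Waiting times:
  Job 1: wait = 0
  Job 2: wait = 12
  Job 3: wait = 19
  Job 4: wait = 22
Sum of waiting times = 53
Average waiting time = 53/4 = 13.25

13.25


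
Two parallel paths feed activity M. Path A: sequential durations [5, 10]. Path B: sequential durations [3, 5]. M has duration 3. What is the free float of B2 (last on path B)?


ES(B2) = sum of predecessors on chain B = 3
EF(B2) = ES + duration = 3 + 5 = 8
Successor of B2 is M. ES(M) = max(sum(A), sum(B)) = max(15, 8) = 15
Free float = ES(successor) - EF(current) = 15 - 8 = 7

7


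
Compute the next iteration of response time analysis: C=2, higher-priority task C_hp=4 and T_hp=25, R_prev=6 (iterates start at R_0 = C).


R_next = C + ceil(R_prev / T_hp) * C_hp
ceil(6 / 25) = ceil(0.24) = 1
Interference = 1 * 4 = 4
R_next = 2 + 4 = 6
R_next = R_prev, so the iteration has converged (response time = 6).

6


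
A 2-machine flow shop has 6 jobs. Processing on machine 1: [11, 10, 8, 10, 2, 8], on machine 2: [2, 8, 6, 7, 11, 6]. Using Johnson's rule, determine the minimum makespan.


Apply Johnson's rule:
  Group 1 (a <= b): [(5, 2, 11)]
  Group 2 (a > b): [(2, 10, 8), (4, 10, 7), (3, 8, 6), (6, 8, 6), (1, 11, 2)]
Optimal job order: [5, 2, 4, 3, 6, 1]
Schedule:
  Job 5: M1 done at 2, M2 done at 13
  Job 2: M1 done at 12, M2 done at 21
  Job 4: M1 done at 22, M2 done at 29
  Job 3: M1 done at 30, M2 done at 36
  Job 6: M1 done at 38, M2 done at 44
  Job 1: M1 done at 49, M2 done at 51
Makespan = 51

51


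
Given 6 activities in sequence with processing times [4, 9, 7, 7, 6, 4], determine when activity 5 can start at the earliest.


Activity 5 starts after activities 1 through 4 complete.
Predecessor durations: [4, 9, 7, 7]
ES = 4 + 9 + 7 + 7 = 27

27


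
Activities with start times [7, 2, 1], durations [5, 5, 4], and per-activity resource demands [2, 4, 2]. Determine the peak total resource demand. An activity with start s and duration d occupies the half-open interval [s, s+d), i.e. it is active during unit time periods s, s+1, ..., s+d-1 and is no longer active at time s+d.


Each activity i is active on [start_i, start_i + duration_i).
Compute total resource usage per time slot:
  t=0: active resources = [], total = 0
  t=1: active resources = [2], total = 2
  t=2: active resources = [4, 2], total = 6
  t=3: active resources = [4, 2], total = 6
  t=4: active resources = [4, 2], total = 6
  t=5: active resources = [4], total = 4
  t=6: active resources = [4], total = 4
  t=7: active resources = [2], total = 2
  t=8: active resources = [2], total = 2
  t=9: active resources = [2], total = 2
  t=10: active resources = [2], total = 2
  t=11: active resources = [2], total = 2
Peak resource demand = 6

6


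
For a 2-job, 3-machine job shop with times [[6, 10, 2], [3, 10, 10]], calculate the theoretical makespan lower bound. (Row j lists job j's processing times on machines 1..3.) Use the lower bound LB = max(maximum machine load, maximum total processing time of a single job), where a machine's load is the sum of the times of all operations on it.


Machine loads:
  Machine 1: 6 + 3 = 9
  Machine 2: 10 + 10 = 20
  Machine 3: 2 + 10 = 12
Max machine load = 20
Job totals:
  Job 1: 18
  Job 2: 23
Max job total = 23
Lower bound = max(20, 23) = 23

23


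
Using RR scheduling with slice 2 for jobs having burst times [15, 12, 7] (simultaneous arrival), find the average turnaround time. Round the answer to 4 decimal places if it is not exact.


Time quantum = 2
Execution trace:
  J1 runs 2 units, time = 2
  J2 runs 2 units, time = 4
  J3 runs 2 units, time = 6
  J1 runs 2 units, time = 8
  J2 runs 2 units, time = 10
  J3 runs 2 units, time = 12
  J1 runs 2 units, time = 14
  J2 runs 2 units, time = 16
  J3 runs 2 units, time = 18
  J1 runs 2 units, time = 20
  J2 runs 2 units, time = 22
  J3 runs 1 units, time = 23
  J1 runs 2 units, time = 25
  J2 runs 2 units, time = 27
  J1 runs 2 units, time = 29
  J2 runs 2 units, time = 31
  J1 runs 2 units, time = 33
  J1 runs 1 units, time = 34
Finish times: [34, 31, 23]
Average turnaround = 88/3 = 29.3333

29.3333


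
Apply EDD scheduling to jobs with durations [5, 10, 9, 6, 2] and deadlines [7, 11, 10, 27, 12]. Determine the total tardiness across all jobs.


Sort by due date (EDD order): [(5, 7), (9, 10), (10, 11), (2, 12), (6, 27)]
Compute completion times and tardiness:
  Job 1: p=5, d=7, C=5, tardiness=max(0,5-7)=0
  Job 2: p=9, d=10, C=14, tardiness=max(0,14-10)=4
  Job 3: p=10, d=11, C=24, tardiness=max(0,24-11)=13
  Job 4: p=2, d=12, C=26, tardiness=max(0,26-12)=14
  Job 5: p=6, d=27, C=32, tardiness=max(0,32-27)=5
Total tardiness = 36

36


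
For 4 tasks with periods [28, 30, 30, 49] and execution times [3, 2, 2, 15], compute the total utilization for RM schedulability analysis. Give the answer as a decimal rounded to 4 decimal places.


Compute individual utilizations (exact fractions):
  Task 1: C/T = 3/28 (approx. 0.1071)
  Task 2: C/T = 2/30 = 1/15 (approx. 0.0667)
  Task 3: C/T = 2/30 = 1/15 (approx. 0.0667)
  Task 4: C/T = 15/49 (approx. 0.3061)
Total utilization U = 3/28 + 1/15 + 1/15 + 15/49 = 1607/2940
Rounded to 4 decimal places: U = 0.5466
RM (Liu & Layland) bound for 4 tasks = 0.756828; compare with U = 1607/2940 (approx. 0.546599)
U <= bound, so schedulable by RM sufficient condition.

0.5466


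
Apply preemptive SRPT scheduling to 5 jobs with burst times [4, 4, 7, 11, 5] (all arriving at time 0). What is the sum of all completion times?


Since all jobs arrive at t=0, SRPT equals SPT ordering.
SPT order: [4, 4, 5, 7, 11]
Completion times:
  Job 1: p=4, C=4
  Job 2: p=4, C=8
  Job 3: p=5, C=13
  Job 4: p=7, C=20
  Job 5: p=11, C=31
Total completion time = 4 + 8 + 13 + 20 + 31 = 76

76


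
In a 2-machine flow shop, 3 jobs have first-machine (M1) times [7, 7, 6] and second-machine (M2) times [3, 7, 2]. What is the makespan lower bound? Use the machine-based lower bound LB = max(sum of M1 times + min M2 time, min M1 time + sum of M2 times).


LB1 = sum(M1 times) + min(M2 times) = 20 + 2 = 22
LB2 = min(M1 times) + sum(M2 times) = 6 + 12 = 18
Lower bound = max(LB1, LB2) = max(22, 18) = 22

22


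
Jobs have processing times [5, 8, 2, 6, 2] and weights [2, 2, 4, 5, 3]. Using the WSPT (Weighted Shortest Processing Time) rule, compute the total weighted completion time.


Compute p/w ratios and sort ascending (WSPT): [(2, 4), (2, 3), (6, 5), (5, 2), (8, 2)]
Compute weighted completion times:
  Job (p=2,w=4): C=2, w*C=4*2=8
  Job (p=2,w=3): C=4, w*C=3*4=12
  Job (p=6,w=5): C=10, w*C=5*10=50
  Job (p=5,w=2): C=15, w*C=2*15=30
  Job (p=8,w=2): C=23, w*C=2*23=46
Total weighted completion time = 146

146


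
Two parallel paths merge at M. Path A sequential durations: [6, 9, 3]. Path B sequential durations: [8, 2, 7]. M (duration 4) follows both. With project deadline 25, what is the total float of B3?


Forward pass: ES(B3) = sum of predecessors on chain B = 10
EF = ES + duration = 10 + 7 = 17
Backward pass: LF(M) = deadline = 25; LS(M) = 25 - 4 = 21
LF(B3) = LS(M) - sum(successors on chain B) = 21 - 0 = 21
LS = LF - duration = 21 - 7 = 14
Total float = LS - ES = 14 - 10 = 4

4


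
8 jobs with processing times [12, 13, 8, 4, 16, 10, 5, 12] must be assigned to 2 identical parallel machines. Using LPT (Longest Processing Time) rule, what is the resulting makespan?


Sort jobs in decreasing order (LPT): [16, 13, 12, 12, 10, 8, 5, 4]
Assign each job to the least loaded machine:
  Machine 1: jobs [16, 12, 8, 4], load = 40
  Machine 2: jobs [13, 12, 10, 5], load = 40
Makespan = max load = 40

40


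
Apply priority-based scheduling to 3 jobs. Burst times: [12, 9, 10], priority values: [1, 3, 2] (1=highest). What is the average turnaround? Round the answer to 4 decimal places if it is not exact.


Sort by priority (ascending = highest first):
Order: [(1, 12), (2, 10), (3, 9)]
Completion times:
  Priority 1, burst=12, C=12
  Priority 2, burst=10, C=22
  Priority 3, burst=9, C=31
Average turnaround = 65/3 = 21.6667

21.6667


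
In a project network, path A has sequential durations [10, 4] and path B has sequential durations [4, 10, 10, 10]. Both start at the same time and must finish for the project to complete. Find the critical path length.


Path A total = 10 + 4 = 14
Path B total = 4 + 10 + 10 + 10 = 34
Critical path = longest path = max(14, 34) = 34

34


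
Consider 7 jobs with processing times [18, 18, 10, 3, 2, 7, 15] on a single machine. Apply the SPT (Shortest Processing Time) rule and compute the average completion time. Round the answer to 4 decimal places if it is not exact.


Sort jobs by processing time (SPT order): [2, 3, 7, 10, 15, 18, 18]
Compute completion times sequentially:
  Job 1: processing = 2, completes at 2
  Job 2: processing = 3, completes at 5
  Job 3: processing = 7, completes at 12
  Job 4: processing = 10, completes at 22
  Job 5: processing = 15, completes at 37
  Job 6: processing = 18, completes at 55
  Job 7: processing = 18, completes at 73
Sum of completion times = 206
Average completion time = 206/7 = 29.4286

29.4286


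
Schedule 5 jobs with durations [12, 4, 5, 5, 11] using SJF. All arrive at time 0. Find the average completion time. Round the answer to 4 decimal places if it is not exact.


SJF order (ascending): [4, 5, 5, 11, 12]
Completion times:
  Job 1: burst=4, C=4
  Job 2: burst=5, C=9
  Job 3: burst=5, C=14
  Job 4: burst=11, C=25
  Job 5: burst=12, C=37
Average completion = 89/5 = 17.8

17.8


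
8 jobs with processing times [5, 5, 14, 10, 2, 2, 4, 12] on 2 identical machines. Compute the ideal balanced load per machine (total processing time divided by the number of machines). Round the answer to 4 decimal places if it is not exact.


Total processing time = 5 + 5 + 14 + 10 + 2 + 2 + 4 + 12 = 54
Number of machines = 2
Ideal balanced load = 54 / 2 = 27.0

27.0


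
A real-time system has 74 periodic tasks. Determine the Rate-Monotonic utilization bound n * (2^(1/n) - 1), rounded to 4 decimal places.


Compute 2^(1/74) = 1.0094108601
Subtract 1: 1.0094108601 - 1 = 0.0094108601
Multiply by n: 74 * 0.0094108601 = 0.6964036474
Round to 4 dp: 0.6964

0.6964


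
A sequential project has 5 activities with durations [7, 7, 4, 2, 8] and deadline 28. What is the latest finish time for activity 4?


LF(activity 4) = deadline - sum of successor durations
Successors: activities 5 through 5 with durations [8]
Sum of successor durations = 8
LF = 28 - 8 = 20

20


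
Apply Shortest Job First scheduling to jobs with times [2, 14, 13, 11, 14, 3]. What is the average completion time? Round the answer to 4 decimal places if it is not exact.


SJF order (ascending): [2, 3, 11, 13, 14, 14]
Completion times:
  Job 1: burst=2, C=2
  Job 2: burst=3, C=5
  Job 3: burst=11, C=16
  Job 4: burst=13, C=29
  Job 5: burst=14, C=43
  Job 6: burst=14, C=57
Average completion = 152/6 = 25.3333

25.3333


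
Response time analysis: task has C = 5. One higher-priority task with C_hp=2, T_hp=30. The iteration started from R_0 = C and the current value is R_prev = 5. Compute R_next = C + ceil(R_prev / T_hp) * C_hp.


R_next = C + ceil(R_prev / T_hp) * C_hp
ceil(5 / 30) = ceil(0.1667) = 1
Interference = 1 * 2 = 2
R_next = 5 + 2 = 7

7


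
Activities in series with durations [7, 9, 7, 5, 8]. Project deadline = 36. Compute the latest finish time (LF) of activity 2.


LF(activity 2) = deadline - sum of successor durations
Successors: activities 3 through 5 with durations [7, 5, 8]
Sum of successor durations = 20
LF = 36 - 20 = 16

16


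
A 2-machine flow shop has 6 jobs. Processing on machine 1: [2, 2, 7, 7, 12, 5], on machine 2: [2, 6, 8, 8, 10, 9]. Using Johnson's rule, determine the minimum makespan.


Apply Johnson's rule:
  Group 1 (a <= b): [(1, 2, 2), (2, 2, 6), (6, 5, 9), (3, 7, 8), (4, 7, 8)]
  Group 2 (a > b): [(5, 12, 10)]
Optimal job order: [1, 2, 6, 3, 4, 5]
Schedule:
  Job 1: M1 done at 2, M2 done at 4
  Job 2: M1 done at 4, M2 done at 10
  Job 6: M1 done at 9, M2 done at 19
  Job 3: M1 done at 16, M2 done at 27
  Job 4: M1 done at 23, M2 done at 35
  Job 5: M1 done at 35, M2 done at 45
Makespan = 45

45


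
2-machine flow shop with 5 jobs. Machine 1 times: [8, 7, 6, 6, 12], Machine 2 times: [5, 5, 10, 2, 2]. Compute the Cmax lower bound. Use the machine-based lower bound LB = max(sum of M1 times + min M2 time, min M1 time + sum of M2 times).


LB1 = sum(M1 times) + min(M2 times) = 39 + 2 = 41
LB2 = min(M1 times) + sum(M2 times) = 6 + 24 = 30
Lower bound = max(LB1, LB2) = max(41, 30) = 41

41


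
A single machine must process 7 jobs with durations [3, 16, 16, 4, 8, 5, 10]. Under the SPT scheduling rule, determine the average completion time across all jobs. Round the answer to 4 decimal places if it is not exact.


Sort jobs by processing time (SPT order): [3, 4, 5, 8, 10, 16, 16]
Compute completion times sequentially:
  Job 1: processing = 3, completes at 3
  Job 2: processing = 4, completes at 7
  Job 3: processing = 5, completes at 12
  Job 4: processing = 8, completes at 20
  Job 5: processing = 10, completes at 30
  Job 6: processing = 16, completes at 46
  Job 7: processing = 16, completes at 62
Sum of completion times = 180
Average completion time = 180/7 = 25.7143

25.7143


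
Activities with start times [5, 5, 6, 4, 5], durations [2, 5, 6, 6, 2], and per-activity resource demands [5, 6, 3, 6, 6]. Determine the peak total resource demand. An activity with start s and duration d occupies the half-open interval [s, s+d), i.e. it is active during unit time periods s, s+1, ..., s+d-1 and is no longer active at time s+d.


Each activity i is active on [start_i, start_i + duration_i).
Compute total resource usage per time slot:
  t=0: active resources = [], total = 0
  t=1: active resources = [], total = 0
  t=2: active resources = [], total = 0
  t=3: active resources = [], total = 0
  t=4: active resources = [6], total = 6
  t=5: active resources = [5, 6, 6, 6], total = 23
  t=6: active resources = [5, 6, 3, 6, 6], total = 26
  t=7: active resources = [6, 3, 6], total = 15
  t=8: active resources = [6, 3, 6], total = 15
  t=9: active resources = [6, 3, 6], total = 15
  t=10: active resources = [3], total = 3
  t=11: active resources = [3], total = 3
Peak resource demand = 26

26


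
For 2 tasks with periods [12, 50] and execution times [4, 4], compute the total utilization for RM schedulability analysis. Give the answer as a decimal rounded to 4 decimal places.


Compute individual utilizations (exact fractions):
  Task 1: C/T = 4/12 = 1/3 (approx. 0.3333)
  Task 2: C/T = 4/50 = 2/25 (approx. 0.08)
Total utilization U = 1/3 + 2/25 = 31/75
Rounded to 4 decimal places: U = 0.4133
RM (Liu & Layland) bound for 2 tasks = 0.828427; compare with U = 31/75 (approx. 0.413333)
U <= bound, so schedulable by RM sufficient condition.

0.4133


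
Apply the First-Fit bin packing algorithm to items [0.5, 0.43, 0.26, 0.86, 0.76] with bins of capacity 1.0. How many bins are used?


Place items sequentially using First-Fit:
  Item 0.5 -> new Bin 1
  Item 0.43 -> Bin 1 (now 0.93)
  Item 0.26 -> new Bin 2
  Item 0.86 -> new Bin 3
  Item 0.76 -> new Bin 4
Total bins used = 4

4


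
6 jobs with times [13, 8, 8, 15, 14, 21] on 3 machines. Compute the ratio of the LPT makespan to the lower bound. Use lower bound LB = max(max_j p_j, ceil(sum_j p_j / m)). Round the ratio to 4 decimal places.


LPT order: [21, 15, 14, 13, 8, 8]
Machine loads after assignment: [29, 23, 27]
LPT makespan = 29
Lower bound = max(max_job, ceil(total/3)) = max(21, 27) = 27
Ratio = 29 / 27 = 1.0741

1.0741


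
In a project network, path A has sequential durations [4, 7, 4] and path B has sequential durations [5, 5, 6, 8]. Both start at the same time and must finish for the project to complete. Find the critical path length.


Path A total = 4 + 7 + 4 = 15
Path B total = 5 + 5 + 6 + 8 = 24
Critical path = longest path = max(15, 24) = 24

24


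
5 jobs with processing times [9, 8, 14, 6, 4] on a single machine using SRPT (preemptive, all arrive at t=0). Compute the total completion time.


Since all jobs arrive at t=0, SRPT equals SPT ordering.
SPT order: [4, 6, 8, 9, 14]
Completion times:
  Job 1: p=4, C=4
  Job 2: p=6, C=10
  Job 3: p=8, C=18
  Job 4: p=9, C=27
  Job 5: p=14, C=41
Total completion time = 4 + 10 + 18 + 27 + 41 = 100

100


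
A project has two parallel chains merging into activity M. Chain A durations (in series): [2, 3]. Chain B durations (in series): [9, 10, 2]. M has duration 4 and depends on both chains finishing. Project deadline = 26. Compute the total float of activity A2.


Forward pass: ES(A2) = sum of predecessors on chain A = 2
EF = ES + duration = 2 + 3 = 5
Backward pass: LF(M) = deadline = 26; LS(M) = 26 - 4 = 22
LF(A2) = LS(M) - sum(successors on chain A) = 22 - 0 = 22
LS = LF - duration = 22 - 3 = 19
Total float = LS - ES = 19 - 2 = 17

17


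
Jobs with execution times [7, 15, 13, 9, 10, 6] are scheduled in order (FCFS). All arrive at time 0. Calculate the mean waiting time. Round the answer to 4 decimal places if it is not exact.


FCFS order (as given): [7, 15, 13, 9, 10, 6]
Waiting times:
  Job 1: wait = 0
  Job 2: wait = 7
  Job 3: wait = 22
  Job 4: wait = 35
  Job 5: wait = 44
  Job 6: wait = 54
Sum of waiting times = 162
Average waiting time = 162/6 = 27.0

27.0


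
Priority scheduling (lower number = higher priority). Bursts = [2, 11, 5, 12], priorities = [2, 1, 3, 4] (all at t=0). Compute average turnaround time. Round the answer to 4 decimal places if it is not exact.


Sort by priority (ascending = highest first):
Order: [(1, 11), (2, 2), (3, 5), (4, 12)]
Completion times:
  Priority 1, burst=11, C=11
  Priority 2, burst=2, C=13
  Priority 3, burst=5, C=18
  Priority 4, burst=12, C=30
Average turnaround = 72/4 = 18.0

18.0


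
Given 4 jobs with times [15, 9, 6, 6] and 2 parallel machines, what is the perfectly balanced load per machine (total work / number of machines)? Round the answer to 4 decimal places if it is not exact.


Total processing time = 15 + 9 + 6 + 6 = 36
Number of machines = 2
Ideal balanced load = 36 / 2 = 18.0

18.0


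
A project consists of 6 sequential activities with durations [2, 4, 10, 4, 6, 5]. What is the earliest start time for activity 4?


Activity 4 starts after activities 1 through 3 complete.
Predecessor durations: [2, 4, 10]
ES = 2 + 4 + 10 = 16

16


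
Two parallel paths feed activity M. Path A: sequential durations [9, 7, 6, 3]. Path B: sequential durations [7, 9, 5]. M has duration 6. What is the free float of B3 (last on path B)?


ES(B3) = sum of predecessors on chain B = 16
EF(B3) = ES + duration = 16 + 5 = 21
Successor of B3 is M. ES(M) = max(sum(A), sum(B)) = max(25, 21) = 25
Free float = ES(successor) - EF(current) = 25 - 21 = 4

4


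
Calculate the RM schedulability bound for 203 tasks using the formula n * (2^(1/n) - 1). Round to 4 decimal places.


Compute 2^(1/203) = 1.0034203542
Subtract 1: 1.0034203542 - 1 = 0.0034203542
Multiply by n: 203 * 0.0034203542 = 0.6943319026
Round to 4 dp: 0.6943

0.6943


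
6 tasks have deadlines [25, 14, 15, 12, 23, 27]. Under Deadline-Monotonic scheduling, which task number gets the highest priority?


Sort tasks by relative deadline (ascending):
  Task 4: deadline = 12
  Task 2: deadline = 14
  Task 3: deadline = 15
  Task 5: deadline = 23
  Task 1: deadline = 25
  Task 6: deadline = 27
Priority order (highest first): [4, 2, 3, 5, 1, 6]
Highest priority task = 4

4


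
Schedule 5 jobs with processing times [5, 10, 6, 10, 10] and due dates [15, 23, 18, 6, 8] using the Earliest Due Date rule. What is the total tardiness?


Sort by due date (EDD order): [(10, 6), (10, 8), (5, 15), (6, 18), (10, 23)]
Compute completion times and tardiness:
  Job 1: p=10, d=6, C=10, tardiness=max(0,10-6)=4
  Job 2: p=10, d=8, C=20, tardiness=max(0,20-8)=12
  Job 3: p=5, d=15, C=25, tardiness=max(0,25-15)=10
  Job 4: p=6, d=18, C=31, tardiness=max(0,31-18)=13
  Job 5: p=10, d=23, C=41, tardiness=max(0,41-23)=18
Total tardiness = 57

57


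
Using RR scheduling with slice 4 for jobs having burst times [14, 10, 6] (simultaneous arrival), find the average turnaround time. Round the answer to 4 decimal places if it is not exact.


Time quantum = 4
Execution trace:
  J1 runs 4 units, time = 4
  J2 runs 4 units, time = 8
  J3 runs 4 units, time = 12
  J1 runs 4 units, time = 16
  J2 runs 4 units, time = 20
  J3 runs 2 units, time = 22
  J1 runs 4 units, time = 26
  J2 runs 2 units, time = 28
  J1 runs 2 units, time = 30
Finish times: [30, 28, 22]
Average turnaround = 80/3 = 26.6667

26.6667


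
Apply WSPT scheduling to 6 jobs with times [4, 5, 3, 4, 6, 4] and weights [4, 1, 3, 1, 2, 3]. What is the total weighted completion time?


Compute p/w ratios and sort ascending (WSPT): [(4, 4), (3, 3), (4, 3), (6, 2), (4, 1), (5, 1)]
Compute weighted completion times:
  Job (p=4,w=4): C=4, w*C=4*4=16
  Job (p=3,w=3): C=7, w*C=3*7=21
  Job (p=4,w=3): C=11, w*C=3*11=33
  Job (p=6,w=2): C=17, w*C=2*17=34
  Job (p=4,w=1): C=21, w*C=1*21=21
  Job (p=5,w=1): C=26, w*C=1*26=26
Total weighted completion time = 151

151


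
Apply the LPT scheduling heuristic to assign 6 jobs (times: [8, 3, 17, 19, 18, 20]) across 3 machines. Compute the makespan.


Sort jobs in decreasing order (LPT): [20, 19, 18, 17, 8, 3]
Assign each job to the least loaded machine:
  Machine 1: jobs [20, 3], load = 23
  Machine 2: jobs [19, 8], load = 27
  Machine 3: jobs [18, 17], load = 35
Makespan = max load = 35

35


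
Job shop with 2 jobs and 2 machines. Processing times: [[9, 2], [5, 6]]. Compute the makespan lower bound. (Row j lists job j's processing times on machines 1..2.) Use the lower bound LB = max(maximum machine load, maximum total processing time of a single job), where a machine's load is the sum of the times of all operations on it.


Machine loads:
  Machine 1: 9 + 5 = 14
  Machine 2: 2 + 6 = 8
Max machine load = 14
Job totals:
  Job 1: 11
  Job 2: 11
Max job total = 11
Lower bound = max(14, 11) = 14

14


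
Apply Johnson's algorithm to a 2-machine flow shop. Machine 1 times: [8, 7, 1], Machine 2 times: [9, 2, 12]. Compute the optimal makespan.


Apply Johnson's rule:
  Group 1 (a <= b): [(3, 1, 12), (1, 8, 9)]
  Group 2 (a > b): [(2, 7, 2)]
Optimal job order: [3, 1, 2]
Schedule:
  Job 3: M1 done at 1, M2 done at 13
  Job 1: M1 done at 9, M2 done at 22
  Job 2: M1 done at 16, M2 done at 24
Makespan = 24

24


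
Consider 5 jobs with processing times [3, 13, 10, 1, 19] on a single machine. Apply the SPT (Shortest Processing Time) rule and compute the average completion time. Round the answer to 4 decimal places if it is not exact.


Sort jobs by processing time (SPT order): [1, 3, 10, 13, 19]
Compute completion times sequentially:
  Job 1: processing = 1, completes at 1
  Job 2: processing = 3, completes at 4
  Job 3: processing = 10, completes at 14
  Job 4: processing = 13, completes at 27
  Job 5: processing = 19, completes at 46
Sum of completion times = 92
Average completion time = 92/5 = 18.4

18.4


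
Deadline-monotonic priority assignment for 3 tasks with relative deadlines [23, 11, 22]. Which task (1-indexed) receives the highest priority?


Sort tasks by relative deadline (ascending):
  Task 2: deadline = 11
  Task 3: deadline = 22
  Task 1: deadline = 23
Priority order (highest first): [2, 3, 1]
Highest priority task = 2

2


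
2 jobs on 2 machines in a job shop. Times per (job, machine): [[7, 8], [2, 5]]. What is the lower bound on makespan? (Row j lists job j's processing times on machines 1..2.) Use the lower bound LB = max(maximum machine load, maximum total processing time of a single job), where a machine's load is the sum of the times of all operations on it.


Machine loads:
  Machine 1: 7 + 2 = 9
  Machine 2: 8 + 5 = 13
Max machine load = 13
Job totals:
  Job 1: 15
  Job 2: 7
Max job total = 15
Lower bound = max(13, 15) = 15

15


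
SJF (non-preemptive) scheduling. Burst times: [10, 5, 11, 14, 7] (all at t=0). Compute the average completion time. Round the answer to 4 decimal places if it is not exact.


SJF order (ascending): [5, 7, 10, 11, 14]
Completion times:
  Job 1: burst=5, C=5
  Job 2: burst=7, C=12
  Job 3: burst=10, C=22
  Job 4: burst=11, C=33
  Job 5: burst=14, C=47
Average completion = 119/5 = 23.8

23.8


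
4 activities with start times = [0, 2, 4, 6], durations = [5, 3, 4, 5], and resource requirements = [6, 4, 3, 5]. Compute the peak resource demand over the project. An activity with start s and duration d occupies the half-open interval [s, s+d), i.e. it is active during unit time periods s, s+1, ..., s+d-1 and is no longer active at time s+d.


Each activity i is active on [start_i, start_i + duration_i).
Compute total resource usage per time slot:
  t=0: active resources = [6], total = 6
  t=1: active resources = [6], total = 6
  t=2: active resources = [6, 4], total = 10
  t=3: active resources = [6, 4], total = 10
  t=4: active resources = [6, 4, 3], total = 13
  t=5: active resources = [3], total = 3
  t=6: active resources = [3, 5], total = 8
  t=7: active resources = [3, 5], total = 8
  t=8: active resources = [5], total = 5
  t=9: active resources = [5], total = 5
  t=10: active resources = [5], total = 5
Peak resource demand = 13

13


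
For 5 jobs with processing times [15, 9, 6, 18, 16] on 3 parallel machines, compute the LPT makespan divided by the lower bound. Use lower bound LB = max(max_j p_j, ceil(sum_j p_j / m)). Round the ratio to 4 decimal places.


LPT order: [18, 16, 15, 9, 6]
Machine loads after assignment: [18, 22, 24]
LPT makespan = 24
Lower bound = max(max_job, ceil(total/3)) = max(18, 22) = 22
Ratio = 24 / 22 = 1.0909

1.0909


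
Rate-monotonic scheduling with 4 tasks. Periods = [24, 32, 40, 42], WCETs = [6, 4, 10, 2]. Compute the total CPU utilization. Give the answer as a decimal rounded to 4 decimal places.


Compute individual utilizations (exact fractions):
  Task 1: C/T = 6/24 = 1/4 (approx. 0.25)
  Task 2: C/T = 4/32 = 1/8 (approx. 0.125)
  Task 3: C/T = 10/40 = 1/4 (approx. 0.25)
  Task 4: C/T = 2/42 = 1/21 (approx. 0.0476)
Total utilization U = 1/4 + 1/8 + 1/4 + 1/21 = 113/168
Rounded to 4 decimal places: U = 0.6726
RM (Liu & Layland) bound for 4 tasks = 0.756828; compare with U = 113/168 (approx. 0.672619)
U <= bound, so schedulable by RM sufficient condition.

0.6726


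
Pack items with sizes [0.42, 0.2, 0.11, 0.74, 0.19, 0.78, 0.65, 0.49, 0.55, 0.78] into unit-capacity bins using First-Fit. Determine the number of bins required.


Place items sequentially using First-Fit:
  Item 0.42 -> new Bin 1
  Item 0.2 -> Bin 1 (now 0.62)
  Item 0.11 -> Bin 1 (now 0.73)
  Item 0.74 -> new Bin 2
  Item 0.19 -> Bin 1 (now 0.92)
  Item 0.78 -> new Bin 3
  Item 0.65 -> new Bin 4
  Item 0.49 -> new Bin 5
  Item 0.55 -> new Bin 6
  Item 0.78 -> new Bin 7
Total bins used = 7

7


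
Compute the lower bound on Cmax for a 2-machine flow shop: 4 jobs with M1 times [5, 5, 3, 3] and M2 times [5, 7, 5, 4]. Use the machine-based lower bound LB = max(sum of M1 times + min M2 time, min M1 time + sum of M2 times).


LB1 = sum(M1 times) + min(M2 times) = 16 + 4 = 20
LB2 = min(M1 times) + sum(M2 times) = 3 + 21 = 24
Lower bound = max(LB1, LB2) = max(20, 24) = 24

24


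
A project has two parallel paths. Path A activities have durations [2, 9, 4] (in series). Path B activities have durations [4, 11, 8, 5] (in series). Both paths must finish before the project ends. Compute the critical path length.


Path A total = 2 + 9 + 4 = 15
Path B total = 4 + 11 + 8 + 5 = 28
Critical path = longest path = max(15, 28) = 28

28


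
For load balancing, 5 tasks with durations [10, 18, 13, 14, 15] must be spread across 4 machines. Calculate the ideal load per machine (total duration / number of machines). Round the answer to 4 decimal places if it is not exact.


Total processing time = 10 + 18 + 13 + 14 + 15 = 70
Number of machines = 4
Ideal balanced load = 70 / 4 = 17.5

17.5


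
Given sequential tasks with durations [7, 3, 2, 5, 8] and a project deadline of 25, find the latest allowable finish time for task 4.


LF(activity 4) = deadline - sum of successor durations
Successors: activities 5 through 5 with durations [8]
Sum of successor durations = 8
LF = 25 - 8 = 17

17


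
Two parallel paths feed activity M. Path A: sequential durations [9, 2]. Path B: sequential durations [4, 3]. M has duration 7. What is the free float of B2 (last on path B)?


ES(B2) = sum of predecessors on chain B = 4
EF(B2) = ES + duration = 4 + 3 = 7
Successor of B2 is M. ES(M) = max(sum(A), sum(B)) = max(11, 7) = 11
Free float = ES(successor) - EF(current) = 11 - 7 = 4

4


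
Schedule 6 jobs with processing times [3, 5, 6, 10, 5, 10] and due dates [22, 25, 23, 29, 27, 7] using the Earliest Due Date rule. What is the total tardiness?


Sort by due date (EDD order): [(10, 7), (3, 22), (6, 23), (5, 25), (5, 27), (10, 29)]
Compute completion times and tardiness:
  Job 1: p=10, d=7, C=10, tardiness=max(0,10-7)=3
  Job 2: p=3, d=22, C=13, tardiness=max(0,13-22)=0
  Job 3: p=6, d=23, C=19, tardiness=max(0,19-23)=0
  Job 4: p=5, d=25, C=24, tardiness=max(0,24-25)=0
  Job 5: p=5, d=27, C=29, tardiness=max(0,29-27)=2
  Job 6: p=10, d=29, C=39, tardiness=max(0,39-29)=10
Total tardiness = 15

15


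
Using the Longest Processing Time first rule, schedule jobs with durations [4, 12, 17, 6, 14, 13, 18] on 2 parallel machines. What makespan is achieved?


Sort jobs in decreasing order (LPT): [18, 17, 14, 13, 12, 6, 4]
Assign each job to the least loaded machine:
  Machine 1: jobs [18, 13, 12], load = 43
  Machine 2: jobs [17, 14, 6, 4], load = 41
Makespan = max load = 43

43


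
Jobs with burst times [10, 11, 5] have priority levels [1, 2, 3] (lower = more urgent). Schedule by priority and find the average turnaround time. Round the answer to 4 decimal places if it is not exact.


Sort by priority (ascending = highest first):
Order: [(1, 10), (2, 11), (3, 5)]
Completion times:
  Priority 1, burst=10, C=10
  Priority 2, burst=11, C=21
  Priority 3, burst=5, C=26
Average turnaround = 57/3 = 19.0

19.0


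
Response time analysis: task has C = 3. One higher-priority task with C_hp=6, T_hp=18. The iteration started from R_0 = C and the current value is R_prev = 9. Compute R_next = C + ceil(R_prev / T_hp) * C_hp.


R_next = C + ceil(R_prev / T_hp) * C_hp
ceil(9 / 18) = ceil(0.5) = 1
Interference = 1 * 6 = 6
R_next = 3 + 6 = 9
R_next = R_prev, so the iteration has converged (response time = 9).

9


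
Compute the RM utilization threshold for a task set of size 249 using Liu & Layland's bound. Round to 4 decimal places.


Compute 2^(1/249) = 1.0027876018
Subtract 1: 1.0027876018 - 1 = 0.0027876018
Multiply by n: 249 * 0.0027876018 = 0.6941128482
Round to 4 dp: 0.6941

0.6941


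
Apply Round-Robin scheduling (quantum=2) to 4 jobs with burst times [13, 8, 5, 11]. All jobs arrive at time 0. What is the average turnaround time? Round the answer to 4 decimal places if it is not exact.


Time quantum = 2
Execution trace:
  J1 runs 2 units, time = 2
  J2 runs 2 units, time = 4
  J3 runs 2 units, time = 6
  J4 runs 2 units, time = 8
  J1 runs 2 units, time = 10
  J2 runs 2 units, time = 12
  J3 runs 2 units, time = 14
  J4 runs 2 units, time = 16
  J1 runs 2 units, time = 18
  J2 runs 2 units, time = 20
  J3 runs 1 units, time = 21
  J4 runs 2 units, time = 23
  J1 runs 2 units, time = 25
  J2 runs 2 units, time = 27
  J4 runs 2 units, time = 29
  J1 runs 2 units, time = 31
  J4 runs 2 units, time = 33
  J1 runs 2 units, time = 35
  J4 runs 1 units, time = 36
  J1 runs 1 units, time = 37
Finish times: [37, 27, 21, 36]
Average turnaround = 121/4 = 30.25

30.25


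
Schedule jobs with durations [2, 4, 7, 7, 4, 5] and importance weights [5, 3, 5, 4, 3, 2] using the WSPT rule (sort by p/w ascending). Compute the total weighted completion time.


Compute p/w ratios and sort ascending (WSPT): [(2, 5), (4, 3), (4, 3), (7, 5), (7, 4), (5, 2)]
Compute weighted completion times:
  Job (p=2,w=5): C=2, w*C=5*2=10
  Job (p=4,w=3): C=6, w*C=3*6=18
  Job (p=4,w=3): C=10, w*C=3*10=30
  Job (p=7,w=5): C=17, w*C=5*17=85
  Job (p=7,w=4): C=24, w*C=4*24=96
  Job (p=5,w=2): C=29, w*C=2*29=58
Total weighted completion time = 297

297


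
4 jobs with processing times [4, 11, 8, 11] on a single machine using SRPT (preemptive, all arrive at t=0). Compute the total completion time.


Since all jobs arrive at t=0, SRPT equals SPT ordering.
SPT order: [4, 8, 11, 11]
Completion times:
  Job 1: p=4, C=4
  Job 2: p=8, C=12
  Job 3: p=11, C=23
  Job 4: p=11, C=34
Total completion time = 4 + 12 + 23 + 34 = 73

73


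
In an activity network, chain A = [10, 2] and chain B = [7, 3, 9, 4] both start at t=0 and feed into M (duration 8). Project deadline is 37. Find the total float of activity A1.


Forward pass: ES(A1) = sum of predecessors on chain A = 0
EF = ES + duration = 0 + 10 = 10
Backward pass: LF(M) = deadline = 37; LS(M) = 37 - 8 = 29
LF(A1) = LS(M) - sum(successors on chain A) = 29 - 2 = 27
LS = LF - duration = 27 - 10 = 17
Total float = LS - ES = 17 - 0 = 17

17


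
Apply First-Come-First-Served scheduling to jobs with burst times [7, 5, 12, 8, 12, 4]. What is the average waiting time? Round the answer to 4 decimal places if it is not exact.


FCFS order (as given): [7, 5, 12, 8, 12, 4]
Waiting times:
  Job 1: wait = 0
  Job 2: wait = 7
  Job 3: wait = 12
  Job 4: wait = 24
  Job 5: wait = 32
  Job 6: wait = 44
Sum of waiting times = 119
Average waiting time = 119/6 = 19.8333

19.8333


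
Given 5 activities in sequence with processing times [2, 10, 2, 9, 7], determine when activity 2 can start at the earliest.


Activity 2 starts after activities 1 through 1 complete.
Predecessor durations: [2]
ES = 2 = 2

2


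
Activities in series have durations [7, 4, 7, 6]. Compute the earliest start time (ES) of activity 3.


Activity 3 starts after activities 1 through 2 complete.
Predecessor durations: [7, 4]
ES = 7 + 4 = 11

11
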